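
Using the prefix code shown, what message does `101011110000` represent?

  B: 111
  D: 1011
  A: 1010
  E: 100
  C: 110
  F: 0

Read left to right; each codeword is recognised as soon as it completes (prefix code):
  1010→A | 111→B | 100→E | 0→F | 0→F
Decoded message: ABEFF

ABEFF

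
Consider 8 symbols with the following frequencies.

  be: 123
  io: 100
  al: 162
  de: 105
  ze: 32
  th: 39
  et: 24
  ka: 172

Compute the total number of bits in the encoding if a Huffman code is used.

2088

Merge the two smallest weights repeatedly:
merge et(24) and ze(32): 56
merge th(39) and 56: 95
merge 95 and io(100): 195
merge de(105) and be(123): 228
merge al(162) and ka(172): 334
merge 195 and 228: 423
merge 334 and 423: 757
Each symbol's bit-cost is frequency × depth; summing gives 2088 bits (equivalently 56 + 95 + 195 + 228 + 334 + 423 + 757).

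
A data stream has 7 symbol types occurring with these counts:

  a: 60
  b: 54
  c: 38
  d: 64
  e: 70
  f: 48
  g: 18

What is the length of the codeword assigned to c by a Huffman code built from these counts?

4

Huffman merges, smallest pair first:
merge g(18) and c(38): 56
merge f(48) and b(54): 102
merge 56 and a(60): 116
merge d(64) and e(70): 134
merge 102 and 116: 218
merge 134 and 218: 352
c sits 4 levels below the root, so its codeword is 4 bits.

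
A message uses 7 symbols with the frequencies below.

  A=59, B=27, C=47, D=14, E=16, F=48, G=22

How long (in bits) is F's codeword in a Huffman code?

Huffman merges, smallest pair first:
D(14) + E(16) → 30
G(22) + B(27) → 49
30 + C(47) → 77
F(48) + 49 → 97
A(59) + 77 → 136
97 + 136 → 233
F's leaf is at depth 2, giving a 2-bit codeword.

2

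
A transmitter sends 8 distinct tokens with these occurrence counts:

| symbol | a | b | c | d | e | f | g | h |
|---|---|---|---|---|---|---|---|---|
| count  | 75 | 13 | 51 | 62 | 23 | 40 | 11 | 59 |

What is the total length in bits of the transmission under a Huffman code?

936

Greedily combine the two least-frequent nodes:
g(11) + b(13) → 24
e(23) + 24 → 47
f(40) + 47 → 87
c(51) + h(59) → 110
d(62) + a(75) → 137
87 + 110 → 197
137 + 197 → 334
Total encoded bits = sum of merged weights = 24 + 47 + 87 + 110 + 137 + 197 + 334 = 936.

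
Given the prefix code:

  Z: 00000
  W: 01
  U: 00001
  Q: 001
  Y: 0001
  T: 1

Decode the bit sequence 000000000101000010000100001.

ZUWUUU

Read left to right; each codeword is recognised as soon as it completes (prefix code):
  00000→Z | 00001→U | 01→W | 00001→U | 00001→U | 00001→U
Decoded message: ZUWUUU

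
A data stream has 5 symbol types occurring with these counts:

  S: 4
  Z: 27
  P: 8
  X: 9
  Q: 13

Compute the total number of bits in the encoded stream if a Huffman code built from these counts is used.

Greedily combine the two least-frequent nodes:
combine S(4), P(8) → 12
combine X(9), 12 → 21
combine Q(13), 21 → 34
combine Z(27), 34 → 61
The encoded length is the sum of every internal node's weight: 12 + 21 + 34 + 61 = 128 bits.

128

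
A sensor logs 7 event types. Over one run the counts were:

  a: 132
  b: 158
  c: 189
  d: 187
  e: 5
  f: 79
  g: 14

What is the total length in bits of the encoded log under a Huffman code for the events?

1875

Build the Huffman tree bottom-up:
merge e(5) and g(14): 19
merge 19 and f(79): 98
merge 98 and a(132): 230
merge b(158) and d(187): 345
merge c(189) and 230: 419
merge 345 and 419: 764
Total encoded bits = sum of merged weights = 19 + 98 + 230 + 345 + 419 + 764 = 1875.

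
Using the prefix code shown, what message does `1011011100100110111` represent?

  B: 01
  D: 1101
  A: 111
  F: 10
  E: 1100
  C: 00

FDEFBFA

Read left to right; each codeword is recognised as soon as it completes (prefix code):
  10→F | 1101→D | 1100→E | 10→F | 01→B | 10→F | 111→A
Decoded message: FDEFBFA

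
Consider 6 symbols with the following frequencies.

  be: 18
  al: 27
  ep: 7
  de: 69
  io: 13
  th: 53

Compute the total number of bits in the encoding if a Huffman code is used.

428

Build the Huffman tree bottom-up:
combine ep(7), io(13) → 20
combine be(18), 20 → 38
combine al(27), 38 → 65
combine th(53), 65 → 118
combine de(69), 118 → 187
Total encoded bits = sum of merged weights = 20 + 38 + 65 + 118 + 187 = 428.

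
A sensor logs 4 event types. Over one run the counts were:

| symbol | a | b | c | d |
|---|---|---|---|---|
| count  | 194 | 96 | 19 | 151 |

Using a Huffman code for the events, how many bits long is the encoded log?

Merge the two smallest weights repeatedly:
c(19) + b(96) → 115
115 + d(151) → 266
a(194) + 266 → 460
Each symbol's bit-cost is frequency × depth; summing gives 841 bits (equivalently 115 + 266 + 460).

841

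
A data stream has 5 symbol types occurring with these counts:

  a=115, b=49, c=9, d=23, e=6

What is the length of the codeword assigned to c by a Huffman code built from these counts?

4

Huffman merges, smallest pair first:
e(6) + c(9) → 15
15 + d(23) → 38
38 + b(49) → 87
87 + a(115) → 202
c sits 4 levels below the root, so its codeword is 4 bits.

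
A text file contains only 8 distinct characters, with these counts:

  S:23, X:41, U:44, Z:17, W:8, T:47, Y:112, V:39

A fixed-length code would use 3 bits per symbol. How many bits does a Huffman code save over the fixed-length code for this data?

87

Fixed-length: 3 bits × 331 symbols = 993 bits.
Huffman merges:
merge W(8) and Z(17): 25
merge S(23) and 25: 48
merge V(39) and X(41): 80
merge U(44) and T(47): 91
merge 48 and 80: 128
merge 91 and Y(112): 203
merge 128 and 203: 331
Huffman total = 25 + 48 + 80 + 91 + 128 + 203 + 331 = 906 bits.
Saving = 993 − 906 = 87 bits.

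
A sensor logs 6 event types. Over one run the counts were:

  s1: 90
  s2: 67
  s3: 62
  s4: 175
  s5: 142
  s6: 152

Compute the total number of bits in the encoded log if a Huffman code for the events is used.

1724

Greedily combine the two least-frequent nodes:
s3(62) + s2(67) → 129
s1(90) + 129 → 219
s5(142) + s6(152) → 294
s4(175) + 219 → 394
294 + 394 → 688
The encoded length is the sum of every internal node's weight: 129 + 219 + 294 + 394 + 688 = 1724 bits.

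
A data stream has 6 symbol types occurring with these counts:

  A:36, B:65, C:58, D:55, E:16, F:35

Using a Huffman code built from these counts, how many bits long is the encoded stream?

Greedily combine the two least-frequent nodes:
combine E(16), F(35) → 51
combine A(36), 51 → 87
combine D(55), C(58) → 113
combine B(65), 87 → 152
combine 113, 152 → 265
Each symbol's bit-cost is frequency × depth; summing gives 668 bits (equivalently 51 + 87 + 113 + 152 + 265).

668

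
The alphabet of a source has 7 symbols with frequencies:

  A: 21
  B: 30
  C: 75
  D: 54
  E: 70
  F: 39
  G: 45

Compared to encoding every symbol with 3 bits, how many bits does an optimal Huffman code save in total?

Fixed-length: 3 bits × 334 symbols = 1002 bits.
Huffman merges:
A(21) + B(30) → 51
F(39) + G(45) → 84
51 + D(54) → 105
E(70) + C(75) → 145
84 + 105 → 189
145 + 189 → 334
Huffman total = 51 + 84 + 105 + 145 + 189 + 334 = 908 bits.
Saving = 1002 − 908 = 94 bits.

94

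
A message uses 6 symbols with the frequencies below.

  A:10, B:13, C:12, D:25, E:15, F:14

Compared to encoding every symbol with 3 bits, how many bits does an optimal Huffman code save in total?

40

Fixed-length: 3 bits × 89 symbols = 267 bits.
Huffman merges:
merge A(10) and C(12): 22
merge B(13) and F(14): 27
merge E(15) and 22: 37
merge D(25) and 27: 52
merge 37 and 52: 89
Huffman total = 22 + 27 + 37 + 52 + 89 = 227 bits.
Saving = 267 − 227 = 40 bits.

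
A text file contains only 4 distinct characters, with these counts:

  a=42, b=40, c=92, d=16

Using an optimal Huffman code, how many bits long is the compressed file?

344

Merge the two smallest weights repeatedly:
d(16) + b(40) → 56
a(42) + 56 → 98
c(92) + 98 → 190
The encoded length is the sum of every internal node's weight: 56 + 98 + 190 = 344 bits.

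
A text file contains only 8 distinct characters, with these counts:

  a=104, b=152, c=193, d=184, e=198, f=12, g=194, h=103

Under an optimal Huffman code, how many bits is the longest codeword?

Merge the two lowest-weight nodes at each step:
combine f(12), h(103) → 115
combine a(104), 115 → 219
combine b(152), d(184) → 336
combine c(193), g(194) → 387
combine e(198), 219 → 417
combine 336, 387 → 723
combine 417, 723 → 1140
Maximum depth reached is 4.

4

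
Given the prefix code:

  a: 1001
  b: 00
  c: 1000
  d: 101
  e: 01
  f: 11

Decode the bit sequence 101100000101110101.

dcbdfee

Read left to right; each codeword is recognised as soon as it completes (prefix code):
  101→d | 1000→c | 00→b | 101→d | 11→f | 01→e | 01→e
Decoded message: dcbdfee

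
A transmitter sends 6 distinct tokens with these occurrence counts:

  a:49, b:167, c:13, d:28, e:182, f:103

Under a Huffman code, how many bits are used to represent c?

Huffman merges, smallest pair first:
merge c(13) and d(28): 41
merge 41 and a(49): 90
merge 90 and f(103): 193
merge b(167) and e(182): 349
merge 193 and 349: 542
c sits 4 levels below the root, so its codeword is 4 bits.

4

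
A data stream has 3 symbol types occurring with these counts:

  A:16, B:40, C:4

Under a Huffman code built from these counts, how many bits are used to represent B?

Repeatedly merge the two smallest:
C(4) + A(16) → 20
20 + B(40) → 60
B sits one level below the root: a 1-bit codeword.

1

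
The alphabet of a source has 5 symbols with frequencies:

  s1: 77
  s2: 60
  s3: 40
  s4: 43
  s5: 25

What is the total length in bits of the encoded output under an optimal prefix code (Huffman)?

Build the Huffman tree bottom-up:
merge s5(25) and s3(40): 65
merge s4(43) and s2(60): 103
merge 65 and s1(77): 142
merge 103 and 142: 245
Each symbol's bit-cost is frequency × depth; summing gives 555 bits (equivalently 65 + 103 + 142 + 245).

555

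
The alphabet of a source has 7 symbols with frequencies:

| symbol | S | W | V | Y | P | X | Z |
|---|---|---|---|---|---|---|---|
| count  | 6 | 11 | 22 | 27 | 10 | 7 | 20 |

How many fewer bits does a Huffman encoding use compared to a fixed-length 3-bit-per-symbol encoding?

Fixed-length: 3 bits × 103 symbols = 309 bits.
Huffman merges:
combine S(6), X(7) → 13
combine P(10), W(11) → 21
combine 13, Z(20) → 33
combine 21, V(22) → 43
combine Y(27), 33 → 60
combine 43, 60 → 103
Huffman total = 13 + 21 + 33 + 43 + 60 + 103 = 273 bits.
Saving = 309 − 273 = 36 bits.

36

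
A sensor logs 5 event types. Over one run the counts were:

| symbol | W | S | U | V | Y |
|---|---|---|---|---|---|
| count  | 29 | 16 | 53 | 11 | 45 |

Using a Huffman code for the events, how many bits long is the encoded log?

Greedily combine the two least-frequent nodes:
merge V(11) and S(16): 27
merge 27 and W(29): 56
merge Y(45) and U(53): 98
merge 56 and 98: 154
Each symbol's bit-cost is frequency × depth; summing gives 335 bits (equivalently 27 + 56 + 98 + 154).

335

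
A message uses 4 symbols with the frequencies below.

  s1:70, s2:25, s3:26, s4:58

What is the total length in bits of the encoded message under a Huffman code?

339

Greedily combine the two least-frequent nodes:
s2(25) + s3(26) → 51
51 + s4(58) → 109
s1(70) + 109 → 179
Total encoded bits = sum of merged weights = 51 + 109 + 179 = 339.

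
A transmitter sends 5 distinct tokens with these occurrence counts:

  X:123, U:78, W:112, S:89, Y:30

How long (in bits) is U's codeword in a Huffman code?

Huffman merges, smallest pair first:
merge Y(30) and U(78): 108
merge S(89) and 108: 197
merge W(112) and X(123): 235
merge 197 and 235: 432
U's leaf is at depth 3, giving a 3-bit codeword.

3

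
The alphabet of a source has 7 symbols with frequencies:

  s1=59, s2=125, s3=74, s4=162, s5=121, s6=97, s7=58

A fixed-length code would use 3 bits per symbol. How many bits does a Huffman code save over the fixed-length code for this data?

170

Fixed-length: 3 bits × 696 symbols = 2088 bits.
Huffman merges:
combine s7(58), s1(59) → 117
combine s3(74), s6(97) → 171
combine 117, s5(121) → 238
combine s2(125), s4(162) → 287
combine 171, 238 → 409
combine 287, 409 → 696
Huffman total = 117 + 171 + 238 + 287 + 409 + 696 = 1918 bits.
Saving = 2088 − 1918 = 170 bits.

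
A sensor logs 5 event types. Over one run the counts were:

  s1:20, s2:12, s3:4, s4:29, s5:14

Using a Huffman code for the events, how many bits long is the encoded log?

174

Build the Huffman tree bottom-up:
s3(4) + s2(12) → 16
s5(14) + 16 → 30
s1(20) + s4(29) → 49
30 + 49 → 79
The encoded length is the sum of every internal node's weight: 16 + 30 + 49 + 79 = 174 bits.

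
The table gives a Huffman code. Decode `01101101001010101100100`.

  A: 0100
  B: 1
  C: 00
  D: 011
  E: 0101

DDABEDCBC

Read left to right; each codeword is recognised as soon as it completes (prefix code):
  011→D | 011→D | 0100→A | 1→B | 0101→E | 011→D | 00→C | 1→B | 00→C
Decoded message: DDABEDCBC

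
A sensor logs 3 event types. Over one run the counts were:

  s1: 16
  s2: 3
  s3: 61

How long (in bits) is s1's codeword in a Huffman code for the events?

2

Repeatedly merge the two smallest:
merge s2(3) and s1(16): 19
merge 19 and s3(61): 80
s1's leaf is at depth 2, giving a 2-bit codeword.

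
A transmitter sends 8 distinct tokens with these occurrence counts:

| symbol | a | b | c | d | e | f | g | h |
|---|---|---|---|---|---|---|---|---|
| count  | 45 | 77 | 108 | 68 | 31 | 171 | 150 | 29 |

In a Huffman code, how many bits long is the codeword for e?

Huffman merges, smallest pair first:
combine h(29), e(31) → 60
combine a(45), 60 → 105
combine d(68), b(77) → 145
combine 105, c(108) → 213
combine 145, g(150) → 295
combine f(171), 213 → 384
combine 295, 384 → 679
The subtree containing e is merged 5 times, so code length = 5.

5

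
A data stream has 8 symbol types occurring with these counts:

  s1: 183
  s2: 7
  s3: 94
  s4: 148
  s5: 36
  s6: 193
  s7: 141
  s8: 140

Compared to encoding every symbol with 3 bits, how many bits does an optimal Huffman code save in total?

Fixed-length: 3 bits × 942 symbols = 2826 bits.
Huffman merges:
merge s2(7) and s5(36): 43
merge 43 and s3(94): 137
merge 137 and s8(140): 277
merge s7(141) and s4(148): 289
merge s1(183) and s6(193): 376
merge 277 and 289: 566
merge 376 and 566: 942
Huffman total = 43 + 137 + 277 + 289 + 376 + 566 + 942 = 2630 bits.
Saving = 2826 − 2630 = 196 bits.

196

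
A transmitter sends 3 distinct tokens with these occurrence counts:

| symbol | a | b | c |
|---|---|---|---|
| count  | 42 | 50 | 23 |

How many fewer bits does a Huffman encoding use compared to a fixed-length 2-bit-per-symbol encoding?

Fixed-length: 2 bits × 115 symbols = 230 bits.
Huffman merges:
merge c(23) and a(42): 65
merge b(50) and 65: 115
Huffman total = 65 + 115 = 180 bits.
Saving = 230 − 180 = 50 bits.

50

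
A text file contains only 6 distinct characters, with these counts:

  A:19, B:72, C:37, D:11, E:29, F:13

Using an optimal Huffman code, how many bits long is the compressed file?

Greedily combine the two least-frequent nodes:
D(11) + F(13) → 24
A(19) + 24 → 43
E(29) + C(37) → 66
43 + 66 → 109
B(72) + 109 → 181
Each symbol's bit-cost is frequency × depth; summing gives 423 bits (equivalently 24 + 43 + 66 + 109 + 181).

423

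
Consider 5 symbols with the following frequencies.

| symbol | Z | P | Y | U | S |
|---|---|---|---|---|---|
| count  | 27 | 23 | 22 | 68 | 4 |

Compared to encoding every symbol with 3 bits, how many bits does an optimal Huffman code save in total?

Fixed-length: 3 bits × 144 symbols = 432 bits.
Huffman merges:
S(4) + Y(22) → 26
P(23) + 26 → 49
Z(27) + 49 → 76
U(68) + 76 → 144
Huffman total = 26 + 49 + 76 + 144 = 295 bits.
Saving = 432 − 295 = 137 bits.

137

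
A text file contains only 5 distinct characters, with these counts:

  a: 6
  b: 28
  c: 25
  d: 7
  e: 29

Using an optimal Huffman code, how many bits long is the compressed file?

203

Build the Huffman tree bottom-up:
combine a(6), d(7) → 13
combine 13, c(25) → 38
combine b(28), e(29) → 57
combine 38, 57 → 95
The encoded length is the sum of every internal node's weight: 13 + 38 + 57 + 95 = 203 bits.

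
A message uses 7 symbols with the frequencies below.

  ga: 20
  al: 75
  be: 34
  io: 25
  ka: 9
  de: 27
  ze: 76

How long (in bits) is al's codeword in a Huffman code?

2

Build the tree from the bottom:
merge ka(9) and ga(20): 29
merge io(25) and de(27): 52
merge 29 and be(34): 63
merge 52 and 63: 115
merge al(75) and ze(76): 151
merge 115 and 151: 266
The subtree containing al is merged 2 times, so code length = 2.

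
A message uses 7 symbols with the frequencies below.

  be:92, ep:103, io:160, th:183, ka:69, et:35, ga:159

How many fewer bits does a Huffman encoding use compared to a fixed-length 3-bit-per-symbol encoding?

239

Fixed-length: 3 bits × 801 symbols = 2403 bits.
Huffman merges:
merge et(35) and ka(69): 104
merge be(92) and ep(103): 195
merge 104 and ga(159): 263
merge io(160) and th(183): 343
merge 195 and 263: 458
merge 343 and 458: 801
Huffman total = 104 + 195 + 263 + 343 + 458 + 801 = 2164 bits.
Saving = 2403 − 2164 = 239 bits.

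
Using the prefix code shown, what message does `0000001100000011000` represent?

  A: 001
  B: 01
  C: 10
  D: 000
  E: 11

DDEDDED

Read left to right; each codeword is recognised as soon as it completes (prefix code):
  000→D | 000→D | 11→E | 000→D | 000→D | 11→E | 000→D
Decoded message: DDEDDED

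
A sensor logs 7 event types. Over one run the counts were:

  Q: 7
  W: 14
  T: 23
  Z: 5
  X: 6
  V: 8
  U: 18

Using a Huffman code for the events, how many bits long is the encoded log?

213

Build the Huffman tree bottom-up:
merge Z(5) and X(6): 11
merge Q(7) and V(8): 15
merge 11 and W(14): 25
merge 15 and U(18): 33
merge T(23) and 25: 48
merge 33 and 48: 81
The encoded length is the sum of every internal node's weight: 11 + 15 + 25 + 33 + 48 + 81 = 213 bits.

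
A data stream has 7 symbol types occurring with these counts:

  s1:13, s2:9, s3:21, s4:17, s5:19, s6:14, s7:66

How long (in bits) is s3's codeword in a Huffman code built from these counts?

Huffman merges, smallest pair first:
merge s2(9) and s1(13): 22
merge s6(14) and s4(17): 31
merge s5(19) and s3(21): 40
merge 22 and 31: 53
merge 40 and 53: 93
merge s7(66) and 93: 159
s3's leaf is at depth 3, giving a 3-bit codeword.

3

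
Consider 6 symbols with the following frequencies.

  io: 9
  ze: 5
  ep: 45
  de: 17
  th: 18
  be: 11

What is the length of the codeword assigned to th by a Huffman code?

3

Repeatedly merge the two smallest:
combine ze(5), io(9) → 14
combine be(11), 14 → 25
combine de(17), th(18) → 35
combine 25, 35 → 60
combine ep(45), 60 → 105
The subtree containing th is merged 3 times, so code length = 3.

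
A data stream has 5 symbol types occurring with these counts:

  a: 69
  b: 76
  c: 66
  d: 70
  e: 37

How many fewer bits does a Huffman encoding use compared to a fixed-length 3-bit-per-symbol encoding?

215

Fixed-length: 3 bits × 318 symbols = 954 bits.
Huffman merges:
merge e(37) and c(66): 103
merge a(69) and d(70): 139
merge b(76) and 103: 179
merge 139 and 179: 318
Huffman total = 103 + 139 + 179 + 318 = 739 bits.
Saving = 954 − 739 = 215 bits.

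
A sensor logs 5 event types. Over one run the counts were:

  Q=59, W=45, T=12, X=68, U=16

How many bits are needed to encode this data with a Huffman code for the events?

Build the Huffman tree bottom-up:
combine T(12), U(16) → 28
combine 28, W(45) → 73
combine Q(59), X(68) → 127
combine 73, 127 → 200
Each symbol's bit-cost is frequency × depth; summing gives 428 bits (equivalently 28 + 73 + 127 + 200).

428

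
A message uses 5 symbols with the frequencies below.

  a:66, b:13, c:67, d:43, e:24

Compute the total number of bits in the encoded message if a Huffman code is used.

Greedily combine the two least-frequent nodes:
combine b(13), e(24) → 37
combine 37, d(43) → 80
combine a(66), c(67) → 133
combine 80, 133 → 213
Total encoded bits = sum of merged weights = 37 + 80 + 133 + 213 = 463.

463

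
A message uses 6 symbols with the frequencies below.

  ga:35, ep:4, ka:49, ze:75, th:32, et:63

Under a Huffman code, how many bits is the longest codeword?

4

Merge the two lowest-weight nodes at each step:
merge ep(4) and th(32): 36
merge ga(35) and 36: 71
merge ka(49) and et(63): 112
merge 71 and ze(75): 146
merge 112 and 146: 258
The rarest symbols sit at the bottom; the longest codeword is 4 bits.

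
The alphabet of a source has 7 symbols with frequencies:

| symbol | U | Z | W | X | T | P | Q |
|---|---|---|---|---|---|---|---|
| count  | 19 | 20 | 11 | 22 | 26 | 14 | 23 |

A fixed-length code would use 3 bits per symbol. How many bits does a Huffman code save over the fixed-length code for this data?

26

Fixed-length: 3 bits × 135 symbols = 405 bits.
Huffman merges:
W(11) + P(14) → 25
U(19) + Z(20) → 39
X(22) + Q(23) → 45
25 + T(26) → 51
39 + 45 → 84
51 + 84 → 135
Huffman total = 25 + 39 + 45 + 51 + 84 + 135 = 379 bits.
Saving = 405 − 379 = 26 bits.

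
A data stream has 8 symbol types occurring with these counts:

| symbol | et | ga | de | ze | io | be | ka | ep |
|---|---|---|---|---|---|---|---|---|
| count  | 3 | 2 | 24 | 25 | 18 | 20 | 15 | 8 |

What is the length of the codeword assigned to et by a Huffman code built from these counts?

Repeatedly merge the two smallest:
combine ga(2), et(3) → 5
combine 5, ep(8) → 13
combine 13, ka(15) → 28
combine io(18), be(20) → 38
combine de(24), ze(25) → 49
combine 28, 38 → 66
combine 49, 66 → 115
et sits 5 levels below the root, so its codeword is 5 bits.

5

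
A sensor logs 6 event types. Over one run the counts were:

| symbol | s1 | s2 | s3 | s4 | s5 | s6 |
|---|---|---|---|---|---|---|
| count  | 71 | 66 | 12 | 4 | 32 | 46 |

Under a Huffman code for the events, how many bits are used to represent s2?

2

Repeatedly merge the two smallest:
combine s4(4), s3(12) → 16
combine 16, s5(32) → 48
combine s6(46), 48 → 94
combine s2(66), s1(71) → 137
combine 94, 137 → 231
s2's leaf is at depth 2, giving a 2-bit codeword.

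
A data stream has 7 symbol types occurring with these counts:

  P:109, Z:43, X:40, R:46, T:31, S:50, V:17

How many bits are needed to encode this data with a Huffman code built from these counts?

897

Merge the two smallest weights repeatedly:
merge V(17) and T(31): 48
merge X(40) and Z(43): 83
merge R(46) and 48: 94
merge S(50) and 83: 133
merge 94 and P(109): 203
merge 133 and 203: 336
The encoded length is the sum of every internal node's weight: 48 + 83 + 94 + 133 + 203 + 336 = 897 bits.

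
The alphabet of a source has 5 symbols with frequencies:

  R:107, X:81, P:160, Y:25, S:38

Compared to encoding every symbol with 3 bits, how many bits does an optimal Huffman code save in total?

Fixed-length: 3 bits × 411 symbols = 1233 bits.
Huffman merges:
merge Y(25) and S(38): 63
merge 63 and X(81): 144
merge R(107) and 144: 251
merge P(160) and 251: 411
Huffman total = 63 + 144 + 251 + 411 = 869 bits.
Saving = 1233 − 869 = 364 bits.

364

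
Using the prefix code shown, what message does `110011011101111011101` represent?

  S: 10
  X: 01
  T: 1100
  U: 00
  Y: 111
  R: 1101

Read left to right; each codeword is recognised as soon as it completes (prefix code):
  1100→T | 1101→R | 1101→R | 111→Y | 01→X | 1101→R
Decoded message: TRRYXR

TRRYXR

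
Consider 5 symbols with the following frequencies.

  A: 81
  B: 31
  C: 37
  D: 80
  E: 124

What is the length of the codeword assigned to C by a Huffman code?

3

Build the tree from the bottom:
B(31) + C(37) → 68
68 + D(80) → 148
A(81) + E(124) → 205
148 + 205 → 353
The subtree containing C is merged 3 times, so code length = 3.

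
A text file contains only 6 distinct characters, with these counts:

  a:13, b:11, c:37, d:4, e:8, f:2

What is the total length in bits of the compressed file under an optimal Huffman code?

157

Greedily combine the two least-frequent nodes:
combine f(2), d(4) → 6
combine 6, e(8) → 14
combine b(11), a(13) → 24
combine 14, 24 → 38
combine c(37), 38 → 75
Each symbol's bit-cost is frequency × depth; summing gives 157 bits (equivalently 6 + 14 + 24 + 38 + 75).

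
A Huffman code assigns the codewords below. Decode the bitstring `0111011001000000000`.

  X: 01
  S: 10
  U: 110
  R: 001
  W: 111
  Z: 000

Read left to right; each codeword is recognised as soon as it completes (prefix code):
  01→X | 110→U | 110→U | 01→X | 000→Z | 000→Z | 000→Z
Decoded message: XUUXZZZ

XUUXZZZ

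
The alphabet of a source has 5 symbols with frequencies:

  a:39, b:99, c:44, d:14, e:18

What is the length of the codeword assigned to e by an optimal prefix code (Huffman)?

Huffman merges, smallest pair first:
d(14) + e(18) → 32
32 + a(39) → 71
c(44) + 71 → 115
b(99) + 115 → 214
e sits 4 levels below the root, so its codeword is 4 bits.

4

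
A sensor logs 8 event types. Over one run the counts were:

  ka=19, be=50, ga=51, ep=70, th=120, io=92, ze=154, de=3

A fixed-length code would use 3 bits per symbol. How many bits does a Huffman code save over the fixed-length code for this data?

Fixed-length: 3 bits × 559 symbols = 1677 bits.
Huffman merges:
de(3) + ka(19) → 22
22 + be(50) → 72
ga(51) + ep(70) → 121
72 + io(92) → 164
th(120) + 121 → 241
ze(154) + 164 → 318
241 + 318 → 559
Huffman total = 22 + 72 + 121 + 164 + 241 + 318 + 559 = 1497 bits.
Saving = 1677 − 1497 = 180 bits.

180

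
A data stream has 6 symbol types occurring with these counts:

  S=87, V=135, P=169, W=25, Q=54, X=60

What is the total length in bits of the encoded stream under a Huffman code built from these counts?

Greedily combine the two least-frequent nodes:
combine W(25), Q(54) → 79
combine X(60), 79 → 139
combine S(87), V(135) → 222
combine 139, P(169) → 308
combine 222, 308 → 530
Each symbol's bit-cost is frequency × depth; summing gives 1278 bits (equivalently 79 + 139 + 222 + 308 + 530).

1278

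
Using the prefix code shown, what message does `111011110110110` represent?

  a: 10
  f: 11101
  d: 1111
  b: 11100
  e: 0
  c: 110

Read left to right; each codeword is recognised as soon as it completes (prefix code):
  11101→f | 11101→f | 10→a | 110→c
Decoded message: ffac

ffac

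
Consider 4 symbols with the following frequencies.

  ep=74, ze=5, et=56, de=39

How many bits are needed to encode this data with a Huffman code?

318

Greedily combine the two least-frequent nodes:
combine ze(5), de(39) → 44
combine 44, et(56) → 100
combine ep(74), 100 → 174
Each symbol's bit-cost is frequency × depth; summing gives 318 bits (equivalently 44 + 100 + 174).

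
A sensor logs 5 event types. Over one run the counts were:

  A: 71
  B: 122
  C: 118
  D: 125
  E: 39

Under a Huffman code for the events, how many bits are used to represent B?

2

Huffman merges, smallest pair first:
combine E(39), A(71) → 110
combine 110, C(118) → 228
combine B(122), D(125) → 247
combine 228, 247 → 475
The subtree containing B is merged 2 times, so code length = 2.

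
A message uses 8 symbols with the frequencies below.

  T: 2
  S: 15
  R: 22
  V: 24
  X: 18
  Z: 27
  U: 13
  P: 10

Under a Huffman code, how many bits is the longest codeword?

4

Merge the two lowest-weight nodes at each step:
T(2) + P(10) → 12
12 + U(13) → 25
S(15) + X(18) → 33
R(22) + V(24) → 46
25 + Z(27) → 52
33 + 46 → 79
52 + 79 → 131
Maximum depth reached is 4.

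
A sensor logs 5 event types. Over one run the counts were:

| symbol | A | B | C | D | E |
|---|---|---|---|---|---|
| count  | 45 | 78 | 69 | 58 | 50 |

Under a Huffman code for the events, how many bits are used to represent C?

2

Huffman merges, smallest pair first:
merge A(45) and E(50): 95
merge D(58) and C(69): 127
merge B(78) and 95: 173
merge 127 and 173: 300
C's leaf is at depth 2, giving a 2-bit codeword.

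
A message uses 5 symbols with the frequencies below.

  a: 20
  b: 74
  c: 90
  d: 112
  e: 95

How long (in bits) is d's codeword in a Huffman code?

Huffman merges, smallest pair first:
a(20) + b(74) → 94
c(90) + 94 → 184
e(95) + d(112) → 207
184 + 207 → 391
d sits 2 levels below the root, so its codeword is 2 bits.

2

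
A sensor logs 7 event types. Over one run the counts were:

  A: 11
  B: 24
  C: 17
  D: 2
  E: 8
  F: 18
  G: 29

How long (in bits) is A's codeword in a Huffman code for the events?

Build the tree from the bottom:
D(2) + E(8) → 10
10 + A(11) → 21
C(17) + F(18) → 35
21 + B(24) → 45
G(29) + 35 → 64
45 + 64 → 109
The subtree containing A is merged 3 times, so code length = 3.

3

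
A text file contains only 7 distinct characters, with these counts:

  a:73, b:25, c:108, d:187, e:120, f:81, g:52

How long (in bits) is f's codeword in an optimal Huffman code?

3

Huffman merges, smallest pair first:
b(25) + g(52) → 77
a(73) + 77 → 150
f(81) + c(108) → 189
e(120) + 150 → 270
d(187) + 189 → 376
270 + 376 → 646
f's leaf is at depth 3, giving a 3-bit codeword.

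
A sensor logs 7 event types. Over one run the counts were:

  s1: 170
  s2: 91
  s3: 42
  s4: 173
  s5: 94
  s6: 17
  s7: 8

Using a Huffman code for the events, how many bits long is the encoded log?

1440

Merge the two smallest weights repeatedly:
s7(8) + s6(17) → 25
25 + s3(42) → 67
67 + s2(91) → 158
s5(94) + 158 → 252
s1(170) + s4(173) → 343
252 + 343 → 595
The encoded length is the sum of every internal node's weight: 25 + 67 + 158 + 252 + 343 + 595 = 1440 bits.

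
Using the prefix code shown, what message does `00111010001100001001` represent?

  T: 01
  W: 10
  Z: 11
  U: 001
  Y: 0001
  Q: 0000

UZTYWYU

Read left to right; each codeword is recognised as soon as it completes (prefix code):
  001→U | 11→Z | 01→T | 0001→Y | 10→W | 0001→Y | 001→U
Decoded message: UZTYWYU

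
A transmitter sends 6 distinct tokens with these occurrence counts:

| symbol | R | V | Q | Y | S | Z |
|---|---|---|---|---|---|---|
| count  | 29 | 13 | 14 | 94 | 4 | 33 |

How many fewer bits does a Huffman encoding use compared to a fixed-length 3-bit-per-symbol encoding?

Fixed-length: 3 bits × 187 symbols = 561 bits.
Huffman merges:
S(4) + V(13) → 17
Q(14) + 17 → 31
R(29) + 31 → 60
Z(33) + 60 → 93
93 + Y(94) → 187
Huffman total = 17 + 31 + 60 + 93 + 187 = 388 bits.
Saving = 561 − 388 = 173 bits.

173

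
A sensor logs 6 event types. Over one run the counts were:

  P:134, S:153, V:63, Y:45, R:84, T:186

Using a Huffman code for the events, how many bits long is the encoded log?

Greedily combine the two least-frequent nodes:
Y(45) + V(63) → 108
R(84) + 108 → 192
P(134) + S(153) → 287
T(186) + 192 → 378
287 + 378 → 665
Each symbol's bit-cost is frequency × depth; summing gives 1630 bits (equivalently 108 + 192 + 287 + 378 + 665).

1630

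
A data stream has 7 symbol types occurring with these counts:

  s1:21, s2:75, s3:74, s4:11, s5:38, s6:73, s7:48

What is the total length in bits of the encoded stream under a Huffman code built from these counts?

900

Merge the two smallest weights repeatedly:
s4(11) + s1(21) → 32
32 + s5(38) → 70
s7(48) + 70 → 118
s6(73) + s3(74) → 147
s2(75) + 118 → 193
147 + 193 → 340
Total encoded bits = sum of merged weights = 32 + 70 + 118 + 147 + 193 + 340 = 900.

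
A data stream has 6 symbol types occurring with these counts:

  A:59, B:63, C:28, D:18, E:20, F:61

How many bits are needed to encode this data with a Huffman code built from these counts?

602

Greedily combine the two least-frequent nodes:
combine D(18), E(20) → 38
combine C(28), 38 → 66
combine A(59), F(61) → 120
combine B(63), 66 → 129
combine 120, 129 → 249
Each symbol's bit-cost is frequency × depth; summing gives 602 bits (equivalently 38 + 66 + 120 + 129 + 249).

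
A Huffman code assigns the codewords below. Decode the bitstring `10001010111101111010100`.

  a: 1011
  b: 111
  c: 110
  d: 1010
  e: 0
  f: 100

Read left to right; each codeword is recognised as soon as it completes (prefix code):
  100→f | 0→e | 1010→d | 111→b | 1011→a | 110→c | 1010→d | 0→e
Decoded message: fedbacde

fedbacde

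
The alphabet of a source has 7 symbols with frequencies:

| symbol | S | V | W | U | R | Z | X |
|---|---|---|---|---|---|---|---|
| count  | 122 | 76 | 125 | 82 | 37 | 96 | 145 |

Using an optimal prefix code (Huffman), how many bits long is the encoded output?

Merge the two smallest weights repeatedly:
merge R(37) and V(76): 113
merge U(82) and Z(96): 178
merge 113 and S(122): 235
merge W(125) and X(145): 270
merge 178 and 235: 413
merge 270 and 413: 683
Each symbol's bit-cost is frequency × depth; summing gives 1892 bits (equivalently 113 + 178 + 235 + 270 + 413 + 683).

1892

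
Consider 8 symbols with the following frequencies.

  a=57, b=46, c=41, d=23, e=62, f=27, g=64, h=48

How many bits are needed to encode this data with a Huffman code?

1090

Greedily combine the two least-frequent nodes:
merge d(23) and f(27): 50
merge c(41) and b(46): 87
merge h(48) and 50: 98
merge a(57) and e(62): 119
merge g(64) and 87: 151
merge 98 and 119: 217
merge 151 and 217: 368
The encoded length is the sum of every internal node's weight: 50 + 87 + 98 + 119 + 151 + 217 + 368 = 1090 bits.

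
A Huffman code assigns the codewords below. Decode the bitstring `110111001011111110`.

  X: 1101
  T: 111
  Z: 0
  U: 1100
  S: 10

XUSTTS

Read left to right; each codeword is recognised as soon as it completes (prefix code):
  1101→X | 1100→U | 10→S | 111→T | 111→T | 10→S
Decoded message: XUSTTS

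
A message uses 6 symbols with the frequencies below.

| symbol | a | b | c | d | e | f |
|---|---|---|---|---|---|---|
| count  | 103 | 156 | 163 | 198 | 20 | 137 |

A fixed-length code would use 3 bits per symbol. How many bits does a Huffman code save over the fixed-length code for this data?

394

Fixed-length: 3 bits × 777 symbols = 2331 bits.
Huffman merges:
merge e(20) and a(103): 123
merge 123 and f(137): 260
merge b(156) and c(163): 319
merge d(198) and 260: 458
merge 319 and 458: 777
Huffman total = 123 + 260 + 319 + 458 + 777 = 1937 bits.
Saving = 2331 − 1937 = 394 bits.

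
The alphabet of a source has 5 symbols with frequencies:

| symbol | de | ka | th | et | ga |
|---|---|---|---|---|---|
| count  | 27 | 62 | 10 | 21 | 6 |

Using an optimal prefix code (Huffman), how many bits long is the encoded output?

243

Greedily combine the two least-frequent nodes:
merge ga(6) and th(10): 16
merge 16 and et(21): 37
merge de(27) and 37: 64
merge ka(62) and 64: 126
Total encoded bits = sum of merged weights = 16 + 37 + 64 + 126 = 243.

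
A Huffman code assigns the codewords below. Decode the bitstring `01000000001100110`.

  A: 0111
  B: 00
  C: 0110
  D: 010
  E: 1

DBBBCC

Read left to right; each codeword is recognised as soon as it completes (prefix code):
  010→D | 00→B | 00→B | 00→B | 0110→C | 0110→C
Decoded message: DBBBCC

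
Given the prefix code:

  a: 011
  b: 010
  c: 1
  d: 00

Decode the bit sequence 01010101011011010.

bcbcaab

Read left to right; each codeword is recognised as soon as it completes (prefix code):
  010→b | 1→c | 010→b | 1→c | 011→a | 011→a | 010→b
Decoded message: bcbcaab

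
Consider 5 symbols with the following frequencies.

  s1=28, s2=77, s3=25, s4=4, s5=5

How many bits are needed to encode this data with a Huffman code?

Greedily combine the two least-frequent nodes:
s4(4) + s5(5) → 9
9 + s3(25) → 34
s1(28) + 34 → 62
62 + s2(77) → 139
Total encoded bits = sum of merged weights = 9 + 34 + 62 + 139 = 244.

244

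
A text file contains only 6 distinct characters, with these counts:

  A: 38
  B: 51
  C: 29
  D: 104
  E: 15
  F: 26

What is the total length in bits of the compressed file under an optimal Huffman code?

Greedily combine the two least-frequent nodes:
E(15) + F(26) → 41
C(29) + A(38) → 67
41 + B(51) → 92
67 + 92 → 159
D(104) + 159 → 263
Total encoded bits = sum of merged weights = 41 + 67 + 92 + 159 + 263 = 622.

622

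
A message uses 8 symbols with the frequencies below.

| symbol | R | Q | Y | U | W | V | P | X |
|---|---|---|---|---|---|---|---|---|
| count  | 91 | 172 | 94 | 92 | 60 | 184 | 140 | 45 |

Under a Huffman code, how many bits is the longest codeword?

Merge the two lowest-weight nodes at each step:
combine X(45), W(60) → 105
combine R(91), U(92) → 183
combine Y(94), 105 → 199
combine P(140), Q(172) → 312
combine 183, V(184) → 367
combine 199, 312 → 511
combine 367, 511 → 878
The first pair merged (X, W) ends up deepest, at depth 4.

4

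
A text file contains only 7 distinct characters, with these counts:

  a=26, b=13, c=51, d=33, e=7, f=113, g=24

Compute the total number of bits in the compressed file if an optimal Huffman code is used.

Merge the two smallest weights repeatedly:
e(7) + b(13) → 20
20 + g(24) → 44
a(26) + d(33) → 59
44 + c(51) → 95
59 + 95 → 154
f(113) + 154 → 267
Total encoded bits = sum of merged weights = 20 + 44 + 59 + 95 + 154 + 267 = 639.

639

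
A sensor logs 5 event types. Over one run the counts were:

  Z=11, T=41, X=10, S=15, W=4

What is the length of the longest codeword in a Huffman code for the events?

Merge the two lowest-weight nodes at each step:
merge W(4) and X(10): 14
merge Z(11) and 14: 25
merge S(15) and 25: 40
merge 40 and T(41): 81
The first pair merged (W, X) ends up deepest, at depth 4.

4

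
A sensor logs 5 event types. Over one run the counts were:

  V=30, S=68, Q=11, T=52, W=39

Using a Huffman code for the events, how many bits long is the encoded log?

Merge the two smallest weights repeatedly:
merge Q(11) and V(30): 41
merge W(39) and 41: 80
merge T(52) and S(68): 120
merge 80 and 120: 200
Total encoded bits = sum of merged weights = 41 + 80 + 120 + 200 = 441.

441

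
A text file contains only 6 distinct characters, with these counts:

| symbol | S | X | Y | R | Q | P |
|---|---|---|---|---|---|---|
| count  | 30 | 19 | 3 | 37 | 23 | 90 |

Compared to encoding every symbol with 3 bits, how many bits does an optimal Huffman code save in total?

Fixed-length: 3 bits × 202 symbols = 606 bits.
Huffman merges:
combine Y(3), X(19) → 22
combine 22, Q(23) → 45
combine S(30), R(37) → 67
combine 45, 67 → 112
combine P(90), 112 → 202
Huffman total = 22 + 45 + 67 + 112 + 202 = 448 bits.
Saving = 606 − 448 = 158 bits.

158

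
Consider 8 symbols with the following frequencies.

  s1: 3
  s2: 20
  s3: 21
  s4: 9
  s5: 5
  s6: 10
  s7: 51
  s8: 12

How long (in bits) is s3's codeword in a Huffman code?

Build the tree from the bottom:
combine s1(3), s5(5) → 8
combine 8, s4(9) → 17
combine s6(10), s8(12) → 22
combine 17, s2(20) → 37
combine s3(21), 22 → 43
combine 37, 43 → 80
combine s7(51), 80 → 131
s3's leaf is at depth 3, giving a 3-bit codeword.

3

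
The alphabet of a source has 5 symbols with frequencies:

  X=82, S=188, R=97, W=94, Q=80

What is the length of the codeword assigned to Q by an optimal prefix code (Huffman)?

3

Build the tree from the bottom:
merge Q(80) and X(82): 162
merge W(94) and R(97): 191
merge 162 and S(188): 350
merge 191 and 350: 541
Q's leaf is at depth 3, giving a 3-bit codeword.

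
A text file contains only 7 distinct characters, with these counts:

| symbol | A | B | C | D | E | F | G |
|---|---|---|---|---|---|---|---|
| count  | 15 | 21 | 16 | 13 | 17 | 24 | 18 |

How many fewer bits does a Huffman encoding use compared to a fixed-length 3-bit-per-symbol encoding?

Fixed-length: 3 bits × 124 symbols = 372 bits.
Huffman merges:
D(13) + A(15) → 28
C(16) + E(17) → 33
G(18) + B(21) → 39
F(24) + 28 → 52
33 + 39 → 72
52 + 72 → 124
Huffman total = 28 + 33 + 39 + 52 + 72 + 124 = 348 bits.
Saving = 372 − 348 = 24 bits.

24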